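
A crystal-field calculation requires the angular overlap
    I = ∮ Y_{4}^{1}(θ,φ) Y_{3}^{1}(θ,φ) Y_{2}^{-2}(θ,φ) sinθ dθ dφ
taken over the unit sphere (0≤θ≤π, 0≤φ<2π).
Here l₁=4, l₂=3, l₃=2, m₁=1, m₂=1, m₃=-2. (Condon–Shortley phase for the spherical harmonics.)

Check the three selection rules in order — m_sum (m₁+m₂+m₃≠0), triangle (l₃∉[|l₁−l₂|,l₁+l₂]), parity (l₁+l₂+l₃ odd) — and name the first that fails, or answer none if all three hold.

m₁+m₂+m₃ = 1 + 1 − 2 = 0  ✓
triangle: |4−3|=1 ≤ l₃=2 ≤ 4+3=7  ✓
parity: l₁+l₂+l₃ = 9 is odd  ✗

parity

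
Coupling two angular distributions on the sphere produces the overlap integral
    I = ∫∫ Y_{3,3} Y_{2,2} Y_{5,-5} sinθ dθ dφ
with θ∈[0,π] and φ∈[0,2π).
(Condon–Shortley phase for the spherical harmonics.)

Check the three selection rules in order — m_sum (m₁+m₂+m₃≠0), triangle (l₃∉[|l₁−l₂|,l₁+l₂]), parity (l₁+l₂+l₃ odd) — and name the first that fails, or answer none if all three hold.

none

Σmᵢ = 0  ✓
l₃∈[|l₁−l₂|,l₁+l₂]=[1,5], have l₃=5  ✓
Σlᵢ = 10 ⇒ even  ✓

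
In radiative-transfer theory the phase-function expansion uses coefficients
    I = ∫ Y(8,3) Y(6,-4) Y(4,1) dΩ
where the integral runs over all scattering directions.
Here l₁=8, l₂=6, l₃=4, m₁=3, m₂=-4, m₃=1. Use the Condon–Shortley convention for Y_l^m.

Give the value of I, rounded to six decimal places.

0.158035

Rules hold: Σm=0, L=18 even, 2≤4≤14.
N = 17·13·9 = 1989
Δ = 10!·6!·2!/19! = 1/23279256
Racah Σ t=4..6: t=4:+1/1658880 t=5:−1/518400 t=6:+1/1658880 = -1/1382400
⇒ 3j(8 6 4; 0 0 0)² = 504/46189, sgn -1
Racah Σ t=0..2: t=0:+1/870912000 t=1:−1/17418240 t=2:+1/5806080 = 101/870912000
⇒ 3j(8 6 4; 3 -4 1)² = 10201/705432, sgn -1
4πI² = N·(3j₀)²·(3jₘ)² = 275427/877591
I = +1·√(0.313844/4π) = 0.15803462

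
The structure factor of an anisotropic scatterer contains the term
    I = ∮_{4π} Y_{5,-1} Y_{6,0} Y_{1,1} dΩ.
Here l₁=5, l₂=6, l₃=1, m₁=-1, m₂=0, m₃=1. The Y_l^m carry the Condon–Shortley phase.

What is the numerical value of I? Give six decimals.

0.158246

Checks pass: Σm=0; 12 even; l₃=1∈[1,11].
(2·5+1)(2·6+1)(2·1+1) = 429
Δ: 10! 0! 2! / 13! → 1/858
sum: t=5:−1/14400 = -1/14400
3j²(5 6 1; 0 0 0) = Δ·Π!·Σ² = 6/143  (sign +1)
sum: t=6:+1/34560 = 1/34560
3j²(5 6 1; -1 0 1) = Δ·Π!·Σ² = 5/286  (sign +1)
combine: 4πI² = 429·6/143·5/286 = 45/143
take √, sign +1: I = 0.15824621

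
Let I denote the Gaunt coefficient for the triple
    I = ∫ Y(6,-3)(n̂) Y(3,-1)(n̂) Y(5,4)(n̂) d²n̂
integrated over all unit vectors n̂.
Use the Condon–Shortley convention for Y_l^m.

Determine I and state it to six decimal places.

m-sum 0 ✓  L=14 even ✓  3≤5≤9 ✓
Π(2lᵢ+1) = 13×7×11 = 1001
triangle coeff Δ(6,3,5) = 1/675675
Σ_t [1,3]: t=1:−1/8640 t=2:+1/2304 t=3:−1/8640 = 7/34560
(3j)²=7/429 [(6 3 5; 0 0 0)], sign=-1
Σ_t [1,2]: t=1:−1/241920 t=2:+1/40320 = 1/48384
(3j)²=24/1001 [(6 3 5; -3 -1 4)], sign=-1
⇒ 4πI² = 56/143
I = (+1)√(56/143/(4π)) = 0.17653103

0.176531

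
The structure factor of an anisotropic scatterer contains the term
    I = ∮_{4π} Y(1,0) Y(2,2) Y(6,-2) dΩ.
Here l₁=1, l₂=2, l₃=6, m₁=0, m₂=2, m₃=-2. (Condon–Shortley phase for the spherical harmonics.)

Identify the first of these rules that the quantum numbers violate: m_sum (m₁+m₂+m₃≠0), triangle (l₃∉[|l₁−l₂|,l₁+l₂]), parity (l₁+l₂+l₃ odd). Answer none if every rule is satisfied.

triangle

m₁+m₂+m₃ = 0 + 2 − 2 = 0  ✓
triangle: |1−2|=1 ≤ l₃=6 ≤ 1+2=3  ✗
parity: l₁+l₂+l₃ = 9 is odd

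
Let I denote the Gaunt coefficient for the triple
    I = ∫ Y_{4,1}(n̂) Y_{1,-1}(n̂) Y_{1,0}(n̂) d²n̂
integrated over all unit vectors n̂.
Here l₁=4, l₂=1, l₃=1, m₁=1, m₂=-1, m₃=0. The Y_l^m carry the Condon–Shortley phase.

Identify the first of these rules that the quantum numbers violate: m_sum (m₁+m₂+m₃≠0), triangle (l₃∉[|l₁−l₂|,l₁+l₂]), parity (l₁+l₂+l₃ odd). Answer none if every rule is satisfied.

Σmᵢ = 0  ✓
l₃∈[|l₁−l₂|,l₁+l₂]=[3,5], have l₃=1  ✗
Σlᵢ = 6 ⇒ even

triangle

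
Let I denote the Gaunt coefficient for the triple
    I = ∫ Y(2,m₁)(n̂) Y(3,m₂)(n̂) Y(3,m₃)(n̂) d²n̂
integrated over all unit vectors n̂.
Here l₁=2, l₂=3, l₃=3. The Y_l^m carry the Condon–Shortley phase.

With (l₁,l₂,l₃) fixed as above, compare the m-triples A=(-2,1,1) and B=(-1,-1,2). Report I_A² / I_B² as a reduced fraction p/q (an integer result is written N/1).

Same 2,3,3: normalisation and zero-m 3j drop out of the ratio.
A: Δ: 2! 2! 4! / 9! → 1/3780; sum: t=2:+1/16 = 1/16; 3j²(2 3 3; -2 1 1) = Δ·Π!·Σ² = 2/35  (sign +1)
B: Δ: 2! 2! 4! / 9! → 1/3780; sum: t=1:−1/12 t=2:+1/48 = -1/16; 3j²(2 3 3; -1 -1 2) = Δ·Π!·Σ² = 1/28  (sign +1)
I_A²/I_B² = (2/35)/(1/28) = 8/5

8/5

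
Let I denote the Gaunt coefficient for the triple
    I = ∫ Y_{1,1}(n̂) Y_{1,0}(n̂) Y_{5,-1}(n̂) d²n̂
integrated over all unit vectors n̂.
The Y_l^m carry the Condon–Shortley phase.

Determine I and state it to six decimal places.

0.000000

l₃=5 ∉ [0,2] — triangle fails ⇒ I = 0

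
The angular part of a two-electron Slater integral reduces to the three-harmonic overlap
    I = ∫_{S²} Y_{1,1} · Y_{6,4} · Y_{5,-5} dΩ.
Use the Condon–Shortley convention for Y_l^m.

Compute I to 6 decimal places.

Rules hold: Σm=0, L=12 even, 5≤5≤7.
N = 3·13·11 = 429
Δ = 2!·0!·10!/13! = 1/858
Racah Σ t=1..1: t=1:−1/14400 = -1/14400
⇒ 3j(1 6 5; 0 0 0)² = 6/143, sgn +1
Racah Σ t=0..0: t=0:+1/7257600 = 1/7257600
⇒ 3j(1 6 5; 1 4 -5)² = 1/858, sgn +1
4πI² = N·(3j₀)²·(3jₘ)² = 3/143
I = +1·√(0.020979/4π) = 0.04085899

0.040859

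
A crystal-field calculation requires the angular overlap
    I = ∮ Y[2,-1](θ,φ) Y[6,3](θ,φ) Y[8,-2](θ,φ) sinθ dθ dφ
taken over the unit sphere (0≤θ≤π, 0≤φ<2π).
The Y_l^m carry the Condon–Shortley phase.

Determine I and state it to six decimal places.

Checks pass: Σm=0; 16 even; l₃=8∈[4,8].
(2·2+1)(2·6+1)(2·8+1) = 1105
Δ: 0! 4! 12! / 17! → 1/30940
sum: t=0:+1/2073600 = 1/2073600
3j²(2 6 8; 0 0 0) = Δ·Π!·Σ² = 28/1105  (sign +1)
sum: t=0:+1/13063680 = 1/13063680
3j²(2 6 8; -1 3 -2) = Δ·Π!·Σ² = 10/1547  (sign +1)
combine: 4πI² = 1105·28/1105·10/1547 = 40/221
take √, sign +1: I = 0.12001318

0.120013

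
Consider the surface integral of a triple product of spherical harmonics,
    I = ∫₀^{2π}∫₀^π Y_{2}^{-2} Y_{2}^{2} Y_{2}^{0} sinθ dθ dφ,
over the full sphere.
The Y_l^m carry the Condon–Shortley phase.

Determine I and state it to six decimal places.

-0.180224

m-sum 0 ✓  L=6 even ✓  0≤2≤4 ✓
Π(2lᵢ+1) = 5×5×5 = 125
triangle coeff Δ(2,2,2) = 1/630
Σ_t [0,2]: t=0:+1/8 t=1:−1/1 t=2:+1/8 = -3/4
(3j)²=2/35 [(2 2 2; 0 0 0)], sign=-1
Σ_t [2,2]: t=2:+1/8 = 1/8
(3j)²=2/35 [(2 2 2; -2 2 0)], sign=+1
⇒ 4πI² = 20/49
I = (-1)√(20/49/(4π)) = -0.18022375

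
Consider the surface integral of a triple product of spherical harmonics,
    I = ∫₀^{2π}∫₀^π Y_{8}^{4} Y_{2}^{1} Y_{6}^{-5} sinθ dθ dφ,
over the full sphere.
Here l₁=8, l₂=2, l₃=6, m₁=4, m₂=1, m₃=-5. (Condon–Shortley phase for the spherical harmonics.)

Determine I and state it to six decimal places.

0.058794

m-sum 0 ✓  L=16 even ✓  6≤6≤10 ✓
Π(2lᵢ+1) = 17×5×13 = 1105
triangle coeff Δ(8,2,6) = 1/30940
Σ_t [2,2]: t=2:+1/2073600 = 1/2073600
(3j)²=28/1105 [(8 2 6; 0 0 0)], sign=+1
Σ_t [3,3]: t=3:−1/239500800 = -1/239500800
(3j)²=12/7735 [(8 2 6; 4 1 -5)], sign=+1
⇒ 4πI² = 48/1105
I = (+1)√(48/1105/(4π)) = 0.05879421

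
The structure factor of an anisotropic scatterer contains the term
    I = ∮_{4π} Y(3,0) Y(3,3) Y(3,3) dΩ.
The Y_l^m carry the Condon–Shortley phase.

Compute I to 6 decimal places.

0.000000

0 + 3 + 3 = 6 ≠ 0: azimuthal integral kills it; I = 0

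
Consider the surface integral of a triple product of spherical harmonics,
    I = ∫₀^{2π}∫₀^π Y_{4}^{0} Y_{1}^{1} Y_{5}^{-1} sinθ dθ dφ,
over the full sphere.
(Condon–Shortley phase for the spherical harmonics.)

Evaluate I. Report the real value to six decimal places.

-0.190188

m-sum 0 ✓  L=10 even ✓  3≤5≤5 ✓
Π(2lᵢ+1) = 9×3×11 = 297
triangle coeff Δ(4,1,5) = 1/495
Σ_t [0,0]: t=0:+1/576 = 1/576
(3j)²=5/99 [(4 1 5; 0 0 0)], sign=-1
Σ_t [0,0]: t=0:+1/1152 = 1/1152
(3j)²=1/33 [(4 1 5; 0 1 -1)], sign=+1
⇒ 4πI² = 5/11
I = (-1)√(5/11/(4π)) = -0.19018827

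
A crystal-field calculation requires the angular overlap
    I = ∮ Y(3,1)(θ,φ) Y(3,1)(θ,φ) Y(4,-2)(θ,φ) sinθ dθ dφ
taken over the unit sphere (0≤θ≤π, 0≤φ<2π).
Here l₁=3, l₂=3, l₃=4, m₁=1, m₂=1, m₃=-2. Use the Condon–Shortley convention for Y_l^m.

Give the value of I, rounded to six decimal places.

Checks pass: Σm=0; 10 even; l₃=4∈[0,6].
(2·3+1)(2·3+1)(2·4+1) = 441
Δ: 2! 4! 4! / 11! → 1/34650
sum: t=0:+1/72 t=1:−1/16 t=2:+1/72 = -5/144
3j²(3 3 4; 0 0 0) = Δ·Π!·Σ² = 2/77  (sign -1)
sum: t=0:+1/192 t=1:−1/36 t=2:+1/192 = -5/288
3j²(3 3 4; 1 1 -2) = Δ·Π!·Σ² = 20/693  (sign -1)
combine: 4πI² = 441·2/77·20/693 = 40/121
take √, sign +1: I = 0.16219310

0.162193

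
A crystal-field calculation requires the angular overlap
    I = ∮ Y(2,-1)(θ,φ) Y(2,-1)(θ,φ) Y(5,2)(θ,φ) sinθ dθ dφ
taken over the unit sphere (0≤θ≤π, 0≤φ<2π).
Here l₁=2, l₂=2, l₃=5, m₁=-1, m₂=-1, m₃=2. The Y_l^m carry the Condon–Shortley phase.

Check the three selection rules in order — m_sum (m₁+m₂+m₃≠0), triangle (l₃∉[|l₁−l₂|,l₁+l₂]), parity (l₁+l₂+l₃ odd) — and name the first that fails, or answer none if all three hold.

triangle

Σmᵢ = 0  ✓
l₃∈[|l₁−l₂|,l₁+l₂]=[0,4], have l₃=5  ✗
Σlᵢ = 9 ⇒ odd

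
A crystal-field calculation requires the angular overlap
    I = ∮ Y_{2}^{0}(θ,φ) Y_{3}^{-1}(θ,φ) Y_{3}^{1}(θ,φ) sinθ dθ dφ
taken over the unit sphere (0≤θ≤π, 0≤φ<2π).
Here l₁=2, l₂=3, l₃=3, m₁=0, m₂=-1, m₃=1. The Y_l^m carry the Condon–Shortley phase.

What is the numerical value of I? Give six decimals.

-0.126157

Rules hold: Σm=0, L=8 even, 1≤3≤5.
N = 5·7·7 = 245
Δ = 2!·2!·4!/9! = 1/3780
Racah Σ t=0..2: t=0:+1/24 t=1:−1/4 t=2:+1/24 = -1/6
⇒ 3j(2 3 3; 0 0 0)² = 4/105, sgn +1
Racah Σ t=0..2: t=0:+1/16 t=1:−1/6 t=2:+1/96 = -3/32
⇒ 3j(2 3 3; 0 -1 1)² = 3/140, sgn -1
4πI² = N·(3j₀)²·(3jₘ)² = 1/5
I = -1·√(0.2/4π) = -0.12615663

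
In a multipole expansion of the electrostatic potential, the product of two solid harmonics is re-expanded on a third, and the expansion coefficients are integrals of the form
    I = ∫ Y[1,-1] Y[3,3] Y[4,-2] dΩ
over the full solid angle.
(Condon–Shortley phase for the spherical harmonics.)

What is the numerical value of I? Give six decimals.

0.061558

Rules hold: Σm=0, L=8 even, 2≤4≤4.
N = 3·7·9 = 189
Δ = 0!·2!·6!/9! = 1/252
Racah Σ t=0..0: t=0:+1/36 = 1/36
⇒ 3j(1 3 4; 0 0 0)² = 4/63, sgn +1
Racah Σ t=0..0: t=0:+1/1440 = 1/1440
⇒ 3j(1 3 4; -1 3 -2)² = 1/252, sgn +1
4πI² = N·(3j₀)²·(3jₘ)² = 1/21
I = +1·√(0.047619/4π) = 0.06155813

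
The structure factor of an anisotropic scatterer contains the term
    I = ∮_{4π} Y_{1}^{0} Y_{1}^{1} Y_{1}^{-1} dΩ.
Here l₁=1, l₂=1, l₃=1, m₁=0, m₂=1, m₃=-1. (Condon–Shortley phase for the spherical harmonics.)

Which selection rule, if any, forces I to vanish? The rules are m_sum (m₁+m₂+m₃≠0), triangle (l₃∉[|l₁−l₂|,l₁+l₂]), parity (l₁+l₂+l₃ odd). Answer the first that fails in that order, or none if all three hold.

parity

azimuthal sum: 0 + 1 − 1 = 0  ✓
0 ≤ 1 ≤ 2 (triangle on l)  ✓
L = 1 + 1 + 1 = 3 (odd)  ✗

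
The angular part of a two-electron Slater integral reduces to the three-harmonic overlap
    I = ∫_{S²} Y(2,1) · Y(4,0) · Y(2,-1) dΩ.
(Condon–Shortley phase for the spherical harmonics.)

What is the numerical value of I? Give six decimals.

Checks pass: Σm=0; 8 even; l₃=2∈[2,6].
(2·2+1)(2·4+1)(2·2+1) = 225
Δ: 4! 0! 4! / 9! → 1/630
sum: t=2:+1/16 = 1/16
3j²(2 4 2; 0 0 0) = Δ·Π!·Σ² = 2/35  (sign +1)
sum: t=1:−1/36 = -1/36
3j²(2 4 2; 1 0 -1) = Δ·Π!·Σ² = 8/315  (sign +1)
combine: 4πI² = 225·2/35·8/315 = 16/49
take √, sign +1: I = 0.16119702

0.161197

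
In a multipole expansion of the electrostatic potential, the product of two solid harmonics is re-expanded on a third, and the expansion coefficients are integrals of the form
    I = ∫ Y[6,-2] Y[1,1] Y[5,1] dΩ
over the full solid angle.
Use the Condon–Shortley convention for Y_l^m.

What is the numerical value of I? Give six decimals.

m-sum 0 ✓  L=12 even ✓  5≤5≤7 ✓
Π(2lᵢ+1) = 13×3×11 = 429
triangle coeff Δ(6,1,5) = 1/858
Σ_t [1,1]: t=1:−1/14400 = -1/14400
(3j)²=6/143 [(6 1 5; 0 0 0)], sign=+1
Σ_t [2,2]: t=2:+1/34560 = 1/34560
(3j)²=14/429 [(6 1 5; -2 1 1)], sign=+1
⇒ 4πI² = 84/143
I = (+1)√(84/143/(4π)) = 0.21620548

0.216205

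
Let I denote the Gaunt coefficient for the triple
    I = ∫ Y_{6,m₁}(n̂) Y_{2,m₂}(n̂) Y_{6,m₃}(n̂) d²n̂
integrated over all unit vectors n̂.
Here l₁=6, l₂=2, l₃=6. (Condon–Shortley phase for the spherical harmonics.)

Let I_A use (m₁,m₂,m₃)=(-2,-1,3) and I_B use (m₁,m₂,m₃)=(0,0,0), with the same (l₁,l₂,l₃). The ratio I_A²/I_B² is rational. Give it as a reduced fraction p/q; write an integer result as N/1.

75/98

l's match ⇒ only the (l;m) 3-j factors differ between A and B.
A: triangle coeff Δ(6,2,6) = 1/90090; Σ_t [0,1]: t=0:+1/161280 t=1:−1/60480 = -1/96768; (3j)²=15/1001 [(6 2 6; -2 -1 3)], sign=+1
B: triangle coeff Δ(6,2,6) = 1/90090; Σ_t [0,2]: t=0:+1/69120 t=1:−1/14400 t=2:+1/69120 = -7/172800; (3j)²=14/715 [(6 2 6; 0 0 0)], sign=-1
I_A²/I_B² = (15/1001)/(14/715) = 75/98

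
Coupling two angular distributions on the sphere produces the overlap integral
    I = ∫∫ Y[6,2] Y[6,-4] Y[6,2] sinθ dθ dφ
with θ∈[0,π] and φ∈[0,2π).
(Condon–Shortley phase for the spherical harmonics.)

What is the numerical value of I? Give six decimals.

Rules hold: Σm=0, L=18 even, 0≤6≤12.
N = 13·13·13 = 2197
Δ = 6!·6!·6!/19! = 1/325909584
Racah Σ t=0..6: t=0:+1/373248000 t=1:−1/1728000 t=2:+1/110592 t=3:−1/46656 t=4:+1/110592 t=5:−1/1728000 t=6:+1/373248000 = -7/1555200
⇒ 3j(6 6 6; 0 0 0)² = 400/46189, sgn -1
Racah Σ t=0..2: t=0:+1/1658880 t=1:−1/518400 t=2:+1/1658880 = -1/1382400
⇒ 3j(6 6 6; 2 -4 2)² = 504/46189, sgn -1
4πI² = N·(3j₀)²·(3jₘ)² = 2620800/12623809
I = +1·√(0.207608/4π) = 0.12853364

0.128534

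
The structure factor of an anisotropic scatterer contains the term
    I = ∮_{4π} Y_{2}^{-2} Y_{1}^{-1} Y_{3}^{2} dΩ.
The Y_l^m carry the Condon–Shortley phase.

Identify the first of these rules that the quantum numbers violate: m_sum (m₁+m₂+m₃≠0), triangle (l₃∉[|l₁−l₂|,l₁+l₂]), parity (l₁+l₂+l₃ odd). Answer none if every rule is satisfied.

azimuthal sum: -2 − 1 + 2 = -1  ✗
1 ≤ 3 ≤ 3 (triangle on l)
L = 2 + 1 + 3 = 6 (even)

m_sum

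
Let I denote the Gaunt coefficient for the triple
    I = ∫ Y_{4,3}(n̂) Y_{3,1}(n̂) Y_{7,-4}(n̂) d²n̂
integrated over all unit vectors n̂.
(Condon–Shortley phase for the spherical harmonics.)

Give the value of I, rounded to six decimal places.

0.212007

m-sum 0 ✓  L=14 even ✓  1≤7≤7 ✓
Π(2lᵢ+1) = 9×7×15 = 945
triangle coeff Δ(4,3,7) = 1/45045
Σ_t [0,0]: t=0:+1/20736 = 1/20736
(3j)²=35/1287 [(4 3 7; 0 0 0)], sign=-1
Σ_t [0,0]: t=0:+1/241920 = 1/241920
(3j)²=2/91 [(4 3 7; 3 1 -4)], sign=-1
⇒ 4πI² = 1050/1859
I = (+1)√(1050/1859/(4π)) = 0.21200691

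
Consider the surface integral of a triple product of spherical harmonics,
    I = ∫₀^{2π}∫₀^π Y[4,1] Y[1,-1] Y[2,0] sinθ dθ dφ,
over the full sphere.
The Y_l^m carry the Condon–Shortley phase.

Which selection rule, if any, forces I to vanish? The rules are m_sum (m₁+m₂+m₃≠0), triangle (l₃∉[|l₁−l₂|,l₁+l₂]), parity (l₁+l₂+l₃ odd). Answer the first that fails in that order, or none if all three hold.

triangle

Σmᵢ = 0  ✓
l₃∈[|l₁−l₂|,l₁+l₂]=[3,5], have l₃=2  ✗
Σlᵢ = 7 ⇒ odd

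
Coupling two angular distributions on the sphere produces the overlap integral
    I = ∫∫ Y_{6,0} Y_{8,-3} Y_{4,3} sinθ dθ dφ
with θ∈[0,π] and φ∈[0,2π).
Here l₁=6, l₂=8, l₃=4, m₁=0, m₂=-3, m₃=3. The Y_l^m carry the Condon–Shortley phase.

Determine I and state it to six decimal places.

0.139408

m-sum 0 ✓  L=18 even ✓  2≤4≤14 ✓
Π(2lᵢ+1) = 13×17×9 = 1989
triangle coeff Δ(6,8,4) = 1/23279256
Σ_t [4,6]: t=4:+1/1658880 t=5:−1/518400 t=6:+1/1658880 = -1/1382400
(3j)²=504/46189 [(6 8 4; 0 0 0)], sign=-1
Σ_t [4,5]: t=4:+1/4147200 t=5:−1/10368000 = 1/6912000
(3j)²=189/16796 [(6 8 4; 0 -3 3)], sign=-1
⇒ 4πI² = 214326/877591
I = (+1)√(214326/877591/(4π)) = 0.13940759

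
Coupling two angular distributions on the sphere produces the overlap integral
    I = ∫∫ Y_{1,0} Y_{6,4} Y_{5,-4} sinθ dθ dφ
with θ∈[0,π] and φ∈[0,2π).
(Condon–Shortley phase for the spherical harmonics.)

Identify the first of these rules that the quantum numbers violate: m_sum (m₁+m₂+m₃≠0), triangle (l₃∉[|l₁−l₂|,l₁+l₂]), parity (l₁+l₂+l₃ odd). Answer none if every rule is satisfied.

none

azimuthal sum: 0 + 4 − 4 = 0  ✓
5 ≤ 5 ≤ 7 (triangle on l)  ✓
L = 1 + 6 + 5 = 12 (even)  ✓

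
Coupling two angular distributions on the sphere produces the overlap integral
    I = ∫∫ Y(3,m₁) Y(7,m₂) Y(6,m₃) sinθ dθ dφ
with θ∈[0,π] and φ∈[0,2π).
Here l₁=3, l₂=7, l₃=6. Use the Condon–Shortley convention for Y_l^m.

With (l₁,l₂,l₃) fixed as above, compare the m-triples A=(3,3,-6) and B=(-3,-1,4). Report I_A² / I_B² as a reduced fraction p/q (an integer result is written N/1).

22/225

Same 3,7,6: normalisation and zero-m 3j drop out of the ratio.
A: Δ: 4! 2! 10! / 17! → 1/2042040; sum: t=0:+1/174182400 = 1/174182400; 3j²(3 7 6; 3 3 -6) = Δ·Π!·Σ² = 3/6188  (sign +1)
B: Δ: 4! 2! 10! / 17! → 1/2042040; sum: t=4:+1/3870720 = 1/3870720; 3j²(3 7 6; -3 -1 4) = Δ·Π!·Σ² = 675/136136  (sign +1)
I_A²/I_B² = (3/6188)/(675/136136) = 22/225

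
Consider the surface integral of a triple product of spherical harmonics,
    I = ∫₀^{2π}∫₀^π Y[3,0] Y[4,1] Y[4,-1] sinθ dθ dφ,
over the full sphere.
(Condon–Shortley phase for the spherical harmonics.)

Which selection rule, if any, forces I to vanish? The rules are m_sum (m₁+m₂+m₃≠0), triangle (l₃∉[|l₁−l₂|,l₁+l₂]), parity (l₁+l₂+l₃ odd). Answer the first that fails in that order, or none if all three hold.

parity

Σmᵢ = 0  ✓
l₃∈[|l₁−l₂|,l₁+l₂]=[1,7], have l₃=4  ✓
Σlᵢ = 11 ⇒ odd  ✗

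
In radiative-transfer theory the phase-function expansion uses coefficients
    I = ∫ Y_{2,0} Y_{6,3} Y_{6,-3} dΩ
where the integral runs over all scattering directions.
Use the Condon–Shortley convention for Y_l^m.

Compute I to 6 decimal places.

-0.057344

Rules hold: Σm=0, L=14 even, 4≤6≤8.
N = 5·13·13 = 845
Δ = 2!·2!·10!/15! = 1/90090
Racah Σ t=0..2: t=0:+1/69120 t=1:−1/14400 t=2:+1/69120 = -7/172800
⇒ 3j(2 6 6; 0 0 0)² = 14/715, sgn -1
Racah Σ t=0..2: t=0:+1/1451520 t=1:−1/80640 t=2:+1/120960 = -1/290304
⇒ 3j(2 6 6; 0 3 -3)² = 5/2002, sgn +1
4πI² = N·(3j₀)²·(3jₘ)² = 5/121
I = -1·√(0.0413223/4π) = -0.05734392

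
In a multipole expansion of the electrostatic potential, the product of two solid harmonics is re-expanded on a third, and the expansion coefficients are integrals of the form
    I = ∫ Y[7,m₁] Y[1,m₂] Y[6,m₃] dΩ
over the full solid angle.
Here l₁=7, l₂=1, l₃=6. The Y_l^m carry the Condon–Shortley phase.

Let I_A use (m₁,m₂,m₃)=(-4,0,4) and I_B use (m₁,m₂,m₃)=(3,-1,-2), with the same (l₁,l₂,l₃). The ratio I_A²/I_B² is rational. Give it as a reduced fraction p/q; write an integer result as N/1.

l's match ⇒ only the (l;m) 3-j factors differ between A and B.
A: triangle coeff Δ(7,1,6) = 1/1365; Σ_t [1,1]: t=1:−1/7257600 = -1/7257600; (3j)²=11/455 [(7 1 6; -4 0 4)], sign=-1
B: triangle coeff Δ(7,1,6) = 1/1365; Σ_t [0,0]: t=0:+1/1935360 = 1/1935360; (3j)²=3/91 [(7 1 6; 3 -1 -2)], sign=+1
I_A²/I_B² = (11/455)/(3/91) = 11/15

11/15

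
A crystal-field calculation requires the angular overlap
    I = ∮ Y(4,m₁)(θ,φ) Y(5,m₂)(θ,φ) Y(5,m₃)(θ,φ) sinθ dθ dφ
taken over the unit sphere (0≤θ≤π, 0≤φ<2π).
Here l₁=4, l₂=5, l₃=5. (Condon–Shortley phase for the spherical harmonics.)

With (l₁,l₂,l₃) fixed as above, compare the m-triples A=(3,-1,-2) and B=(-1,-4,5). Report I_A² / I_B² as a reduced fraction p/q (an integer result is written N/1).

Shared (l₁,l₂,l₃)=(4,5,5): N and (l;000)² cancel in I_A²/I_B².
A: Δ = 4!·4!·6!/15! = 1/3153150; Racah Σ t=0..1: t=0:+1/6912 t=1:−1/5184 = -1/20736; ⇒ 3j(4 5 5; 3 -1 -2)² = 5/2574, sgn +1
B: Δ = 4!·4!·6!/15! = 1/3153150; Racah Σ t=1..1: t=1:−1/103680 = -1/103680; ⇒ 3j(4 5 5; -1 -4 5)² = 4/143, sgn -1
I_A²/I_B² = (5/2574)/(4/143) = 5/72

5/72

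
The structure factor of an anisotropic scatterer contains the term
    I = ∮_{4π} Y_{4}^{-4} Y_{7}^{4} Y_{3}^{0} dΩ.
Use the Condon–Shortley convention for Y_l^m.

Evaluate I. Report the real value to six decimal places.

Rules hold: Σm=0, L=14 even, 3≤3≤11.
N = 9·15·7 = 945
Δ = 8!·0!·6!/15! = 1/45045
Racah Σ t=4..4: t=4:+1/20736 = 1/20736
⇒ 3j(4 7 3; 0 0 0)² = 35/1287, sgn -1
Racah Σ t=8..8: t=8:+1/1451520 = 1/1451520
⇒ 3j(4 7 3; -4 4 0)² = 1/273, sgn -1
4πI² = N·(3j₀)²·(3jₘ)² = 175/1859
I = +1·√(0.0941366/4π) = 0.08655146

0.086551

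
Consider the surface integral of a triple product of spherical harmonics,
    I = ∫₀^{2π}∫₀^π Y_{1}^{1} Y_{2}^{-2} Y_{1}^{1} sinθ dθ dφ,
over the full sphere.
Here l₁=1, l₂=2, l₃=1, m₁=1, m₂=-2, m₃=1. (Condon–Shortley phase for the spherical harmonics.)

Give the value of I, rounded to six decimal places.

0.309019

Checks pass: Σm=0; 4 even; l₃=1∈[1,3].
(2·1+1)(2·2+1)(2·1+1) = 45
Δ: 2! 0! 2! / 5! → 1/30
sum: t=1:−1/1 = -1/1
3j²(1 2 1; 0 0 0) = Δ·Π!·Σ² = 2/15  (sign +1)
sum: t=0:+1/4 = 1/4
3j²(1 2 1; 1 -2 1) = Δ·Π!·Σ² = 1/5  (sign +1)
combine: 4πI² = 45·2/15·1/5 = 6/5
take √, sign +1: I = 0.30901936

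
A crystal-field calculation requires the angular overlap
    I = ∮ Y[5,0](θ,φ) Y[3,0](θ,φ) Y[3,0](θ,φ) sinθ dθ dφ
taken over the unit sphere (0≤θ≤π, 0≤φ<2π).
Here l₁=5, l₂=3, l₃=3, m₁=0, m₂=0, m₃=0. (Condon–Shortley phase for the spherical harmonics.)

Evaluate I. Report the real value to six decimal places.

l₁+l₂+l₃=11 is odd: 3j(l;000)=0 ⇒ I=0

0.000000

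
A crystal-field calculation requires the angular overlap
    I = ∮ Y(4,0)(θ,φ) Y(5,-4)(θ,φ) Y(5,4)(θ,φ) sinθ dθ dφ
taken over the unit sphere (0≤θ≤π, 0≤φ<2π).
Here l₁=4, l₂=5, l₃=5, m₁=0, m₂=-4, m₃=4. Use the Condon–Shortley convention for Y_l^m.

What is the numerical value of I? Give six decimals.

-0.130198

m-sum 0 ✓  L=14 even ✓  1≤5≤9 ✓
Π(2lᵢ+1) = 9×11×11 = 1089
triangle coeff Δ(4,5,5) = 1/3153150
Σ_t [0,4]: t=0:+1/69120 t=1:−1/1728 t=2:+1/576 t=3:−1/1728 t=4:+1/69120 = 7/11520
(3j)²=2/143 [(4 5 5; 0 0 0)], sign=-1
Σ_t [0,1]: t=0:+1/69120 t=1:−1/25920 = -1/41472
(3j)²=2/143 [(4 5 5; 0 -4 4)], sign=+1
⇒ 4πI² = 36/169
I = (-1)√(36/169/(4π)) = -0.13019760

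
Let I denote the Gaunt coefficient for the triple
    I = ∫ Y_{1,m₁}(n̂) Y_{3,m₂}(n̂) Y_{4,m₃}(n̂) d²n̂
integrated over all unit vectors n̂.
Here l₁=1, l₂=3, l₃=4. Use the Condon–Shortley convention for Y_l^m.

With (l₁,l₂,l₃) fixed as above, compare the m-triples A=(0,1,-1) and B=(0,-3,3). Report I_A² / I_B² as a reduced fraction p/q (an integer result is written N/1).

Shared (l₁,l₂,l₃)=(1,3,4): N and (l;000)² cancel in I_A²/I_B².
A: Δ = 0!·2!·6!/9! = 1/252; Racah Σ t=0..0: t=0:+1/48 = 1/48; ⇒ 3j(1 3 4; 0 1 -1)² = 5/84, sgn -1
B: Δ = 0!·2!·6!/9! = 1/252; Racah Σ t=0..0: t=0:+1/720 = 1/720; ⇒ 3j(1 3 4; 0 -3 3)² = 1/36, sgn -1
I_A²/I_B² = (5/84)/(1/36) = 15/7

15/7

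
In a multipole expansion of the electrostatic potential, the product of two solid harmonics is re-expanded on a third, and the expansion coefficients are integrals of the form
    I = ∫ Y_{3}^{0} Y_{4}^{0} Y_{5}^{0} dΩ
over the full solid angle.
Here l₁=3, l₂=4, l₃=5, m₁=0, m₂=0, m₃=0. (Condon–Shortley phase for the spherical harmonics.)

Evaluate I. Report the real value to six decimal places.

0.148374

Checks pass: Σm=0; 12 even; l₃=5∈[1,7].
(2·3+1)(2·4+1)(2·5+1) = 693
Δ: 2! 4! 6! / 13! → 1/180180
sum: t=0:+1/576 t=1:−1/144 t=2:+1/576 = -1/288
3j²(3 4 5; 0 0 0) = Δ·Π!·Σ² = 20/1001  (sign +1)
(m-triple is (0,0,0) — same symbol as above.)
combine: 4πI² = 693·20/1001·20/1001 = 3600/13013
take √, sign +1: I = 0.14837393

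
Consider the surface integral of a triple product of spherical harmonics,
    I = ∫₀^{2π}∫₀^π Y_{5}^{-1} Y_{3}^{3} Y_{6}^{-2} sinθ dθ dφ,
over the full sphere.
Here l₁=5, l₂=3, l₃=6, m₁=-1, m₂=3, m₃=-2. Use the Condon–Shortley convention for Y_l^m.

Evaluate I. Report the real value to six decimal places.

-0.174062

Rules hold: Σm=0, L=14 even, 2≤6≤8.
N = 11·7·13 = 1001
Δ = 2!·8!·4!/15! = 1/675675
Racah Σ t=0..2: t=0:+1/8640 t=1:−1/2304 t=2:+1/8640 = -7/34560
⇒ 3j(5 3 6; 0 0 0)² = 7/429, sgn -1
Racah Σ t=2..2: t=2:+1/27648 = 1/27648
⇒ 3j(5 3 6; -1 3 -2)² = 10/429, sgn +1
4πI² = N·(3j₀)²·(3jₘ)² = 490/1287
I = -1·√(0.38073/4π) = -0.17406195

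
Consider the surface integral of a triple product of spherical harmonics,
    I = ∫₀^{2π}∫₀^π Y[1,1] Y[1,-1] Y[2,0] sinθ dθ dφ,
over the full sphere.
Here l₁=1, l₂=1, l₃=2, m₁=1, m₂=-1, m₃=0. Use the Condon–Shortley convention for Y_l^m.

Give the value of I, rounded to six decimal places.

m-sum 0 ✓  L=4 even ✓  0≤2≤2 ✓
Π(2lᵢ+1) = 3×3×5 = 45
triangle coeff Δ(1,1,2) = 1/30
Σ_t [0,0]: t=0:+1/1 = 1/1
(3j)²=2/15 [(1 1 2; 0 0 0)], sign=+1
Σ_t [0,0]: t=0:+1/4 = 1/4
(3j)²=1/30 [(1 1 2; 1 -1 0)], sign=+1
⇒ 4πI² = 1/5
I = (+1)√(1/5/(4π)) = 0.12615663

0.126157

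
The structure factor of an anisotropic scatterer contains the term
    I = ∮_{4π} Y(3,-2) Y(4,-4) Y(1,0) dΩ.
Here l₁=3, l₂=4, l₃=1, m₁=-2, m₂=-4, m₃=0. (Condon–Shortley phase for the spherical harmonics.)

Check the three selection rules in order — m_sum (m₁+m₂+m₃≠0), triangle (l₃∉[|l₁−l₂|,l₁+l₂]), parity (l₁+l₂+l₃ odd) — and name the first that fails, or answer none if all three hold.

azimuthal sum: -2 − 4 + 0 = -6  ✗
1 ≤ 1 ≤ 7 (triangle on l)
L = 3 + 4 + 1 = 8 (even)

m_sum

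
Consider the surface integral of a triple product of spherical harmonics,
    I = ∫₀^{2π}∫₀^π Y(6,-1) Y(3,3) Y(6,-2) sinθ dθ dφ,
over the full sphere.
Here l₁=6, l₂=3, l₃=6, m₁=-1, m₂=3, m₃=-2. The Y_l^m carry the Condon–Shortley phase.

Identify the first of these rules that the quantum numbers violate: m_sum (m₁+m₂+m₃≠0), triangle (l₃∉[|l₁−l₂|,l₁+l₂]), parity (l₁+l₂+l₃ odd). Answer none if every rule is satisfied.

parity

azimuthal sum: -1 + 3 − 2 = 0  ✓
3 ≤ 6 ≤ 9 (triangle on l)  ✓
L = 6 + 3 + 6 = 15 (odd)  ✗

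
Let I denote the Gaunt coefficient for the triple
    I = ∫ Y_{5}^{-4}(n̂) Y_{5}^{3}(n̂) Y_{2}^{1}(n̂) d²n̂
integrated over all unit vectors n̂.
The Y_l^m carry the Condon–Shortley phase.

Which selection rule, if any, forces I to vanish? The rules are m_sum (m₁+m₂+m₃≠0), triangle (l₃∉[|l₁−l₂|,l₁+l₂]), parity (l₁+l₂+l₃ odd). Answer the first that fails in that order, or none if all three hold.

azimuthal sum: -4 + 3 + 1 = 0  ✓
0 ≤ 2 ≤ 10 (triangle on l)  ✓
L = 5 + 5 + 2 = 12 (even)  ✓

none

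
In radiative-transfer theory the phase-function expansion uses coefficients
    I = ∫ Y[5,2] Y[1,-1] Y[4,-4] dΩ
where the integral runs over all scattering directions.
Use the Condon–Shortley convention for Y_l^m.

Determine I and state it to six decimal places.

Σmᵢ = -3 ≠ 0, so the φ-integral vanishes; I = 0

0.000000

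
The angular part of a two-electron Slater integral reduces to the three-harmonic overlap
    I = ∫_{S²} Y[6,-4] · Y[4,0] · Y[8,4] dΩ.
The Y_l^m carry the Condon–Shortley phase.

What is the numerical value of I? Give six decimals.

Checks pass: Σm=0; 18 even; l₃=8∈[2,10].
(2·6+1)(2·4+1)(2·8+1) = 1989
Δ: 2! 10! 6! / 19! → 1/23279256
sum: t=0:+1/1658880 t=1:−1/518400 t=2:+1/1658880 = -1/1382400
3j²(6 4 8; 0 0 0) = Δ·Π!·Σ² = 504/46189  (sign -1)
sum: t=0:+1/348364800 t=1:−1/13063680 t=2:+1/7741440 = 29/522547200
3j²(6 4 8; -4 0 4) = Δ·Π!·Σ² = 1682/264537  (sign +1)
combine: 4πI² = 1989·504/46189·1682/264537 = 121104/877591
take √, sign -1: I = -0.10479202

-0.104792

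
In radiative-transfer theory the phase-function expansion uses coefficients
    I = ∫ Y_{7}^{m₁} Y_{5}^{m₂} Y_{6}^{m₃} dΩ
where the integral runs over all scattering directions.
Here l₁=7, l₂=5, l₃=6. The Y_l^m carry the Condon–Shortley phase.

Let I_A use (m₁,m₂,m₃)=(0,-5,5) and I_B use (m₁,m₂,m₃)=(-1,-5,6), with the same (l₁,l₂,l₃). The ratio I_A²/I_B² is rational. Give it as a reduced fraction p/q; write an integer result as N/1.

14/3

Same 7,5,6: normalisation and zero-m 3j drop out of the ratio.
A: Δ: 6! 8! 4! / 19! → 1/174594420; sum: t=0:+1/87091200 = 1/87091200; 3j²(7 5 6; 0 -5 5) = Δ·Π!·Σ² = 35/12597  (sign -1)
B: Δ: 6! 8! 4! / 19! → 1/174594420; sum: t=0:+1/696729600 = 1/696729600; 3j²(7 5 6; -1 -5 6) = Δ·Π!·Σ² = 5/8398  (sign +1)
I_A²/I_B² = (35/12597)/(5/8398) = 14/3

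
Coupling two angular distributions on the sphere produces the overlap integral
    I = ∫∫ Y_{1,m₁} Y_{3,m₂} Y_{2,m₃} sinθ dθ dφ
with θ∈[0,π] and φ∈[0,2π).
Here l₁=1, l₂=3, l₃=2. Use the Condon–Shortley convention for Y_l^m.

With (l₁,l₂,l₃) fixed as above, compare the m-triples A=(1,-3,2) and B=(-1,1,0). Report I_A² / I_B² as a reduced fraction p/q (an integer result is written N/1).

Same 1,3,2: normalisation and zero-m 3j drop out of the ratio.
A: Δ: 2! 0! 4! / 7! → 1/105; sum: t=0:+1/48 = 1/48; 3j²(1 3 2; 1 -3 2) = Δ·Π!·Σ² = 1/7  (sign +1)
B: Δ: 2! 0! 4! / 7! → 1/105; sum: t=2:+1/8 = 1/8; 3j²(1 3 2; -1 1 0) = Δ·Π!·Σ² = 2/35  (sign +1)
I_A²/I_B² = (1/7)/(2/35) = 5/2

5/2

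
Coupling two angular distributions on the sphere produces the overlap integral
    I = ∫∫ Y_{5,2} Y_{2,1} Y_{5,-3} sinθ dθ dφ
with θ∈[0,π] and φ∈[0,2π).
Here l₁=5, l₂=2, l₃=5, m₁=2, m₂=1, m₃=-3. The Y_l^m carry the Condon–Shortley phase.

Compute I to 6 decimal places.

m-sum 0 ✓  L=12 even ✓  3≤5≤7 ✓
Π(2lᵢ+1) = 11×5×11 = 605
triangle coeff Δ(5,2,5) = 1/38610
Σ_t [0,2]: t=0:+1/2880 t=1:−1/576 t=2:+1/2880 = -1/960
(3j)²=10/429 [(5 2 5; 0 0 0)], sign=+1
Σ_t [1,2]: t=1:−1/2880 t=2:+1/10080 = -1/4032
(3j)²=10/429 [(5 2 5; 2 1 -3)], sign=-1
⇒ 4πI² = 500/1521
I = (-1)√(500/1521/(4π)) = -0.16173926

-0.161739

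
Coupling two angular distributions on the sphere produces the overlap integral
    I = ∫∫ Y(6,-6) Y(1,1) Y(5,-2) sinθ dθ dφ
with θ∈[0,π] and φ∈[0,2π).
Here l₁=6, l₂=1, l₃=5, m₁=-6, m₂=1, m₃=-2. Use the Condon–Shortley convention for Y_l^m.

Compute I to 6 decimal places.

0.000000

-6 + 1 − 2 = -7 ≠ 0: azimuthal integral kills it; I = 0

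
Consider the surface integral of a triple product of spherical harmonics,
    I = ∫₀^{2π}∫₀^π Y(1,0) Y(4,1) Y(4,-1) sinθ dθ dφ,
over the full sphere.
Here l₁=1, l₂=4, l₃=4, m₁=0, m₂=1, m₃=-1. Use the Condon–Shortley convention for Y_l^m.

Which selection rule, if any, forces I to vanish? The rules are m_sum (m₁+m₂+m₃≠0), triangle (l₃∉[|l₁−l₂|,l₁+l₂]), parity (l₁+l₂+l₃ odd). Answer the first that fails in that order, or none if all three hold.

azimuthal sum: 0 + 1 − 1 = 0  ✓
3 ≤ 4 ≤ 5 (triangle on l)  ✓
L = 1 + 4 + 4 = 9 (odd)  ✗

parity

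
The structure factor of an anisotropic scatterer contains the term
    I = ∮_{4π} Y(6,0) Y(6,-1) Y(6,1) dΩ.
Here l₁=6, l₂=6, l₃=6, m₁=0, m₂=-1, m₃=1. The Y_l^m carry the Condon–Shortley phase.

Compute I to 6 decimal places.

-0.057253

Rules hold: Σm=0, L=18 even, 0≤6≤12.
N = 13·13·13 = 2197
Δ = 6!·6!·6!/19! = 1/325909584
Racah Σ t=0..6: t=0:+1/373248000 t=1:−1/1728000 t=2:+1/110592 t=3:−1/46656 t=4:+1/110592 t=5:−1/1728000 t=6:+1/373248000 = -7/1555200
⇒ 3j(6 6 6; 0 0 0)² = 400/46189, sgn -1
Racah Σ t=0..5: t=0:+1/62208000 t=1:−1/691200 t=2:+1/82944 t=3:−1/62208 t=4:+1/276480 t=5:−1/10368000 = -1/518400
⇒ 3j(6 6 6; 0 -1 1)² = 100/46189, sgn +1
4πI² = N·(3j₀)²·(3jₘ)² = 520000/12623809
I = -1·√(0.041192/4π) = -0.05725343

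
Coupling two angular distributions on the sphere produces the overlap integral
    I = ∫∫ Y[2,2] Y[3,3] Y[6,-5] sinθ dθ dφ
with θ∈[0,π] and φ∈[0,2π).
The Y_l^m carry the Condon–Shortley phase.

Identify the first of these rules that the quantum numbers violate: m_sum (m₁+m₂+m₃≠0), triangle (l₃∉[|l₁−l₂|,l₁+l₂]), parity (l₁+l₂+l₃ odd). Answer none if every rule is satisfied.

m₁+m₂+m₃ = 2 + 3 − 5 = 0  ✓
triangle: |2−3|=1 ≤ l₃=6 ≤ 2+3=5  ✗
parity: l₁+l₂+l₃ = 11 is odd

triangle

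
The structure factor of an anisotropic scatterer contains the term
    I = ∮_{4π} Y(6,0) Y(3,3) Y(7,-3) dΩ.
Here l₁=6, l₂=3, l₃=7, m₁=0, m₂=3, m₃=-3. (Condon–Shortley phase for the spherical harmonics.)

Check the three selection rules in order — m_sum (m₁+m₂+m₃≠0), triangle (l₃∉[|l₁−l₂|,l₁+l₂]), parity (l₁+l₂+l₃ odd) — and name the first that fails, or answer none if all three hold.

none

azimuthal sum: 0 + 3 − 3 = 0  ✓
3 ≤ 7 ≤ 9 (triangle on l)  ✓
L = 6 + 3 + 7 = 16 (even)  ✓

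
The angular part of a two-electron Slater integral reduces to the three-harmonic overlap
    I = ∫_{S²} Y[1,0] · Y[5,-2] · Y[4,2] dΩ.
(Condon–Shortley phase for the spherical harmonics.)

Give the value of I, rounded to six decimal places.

0.225034

m-sum 0 ✓  L=10 even ✓  4≤4≤6 ✓
Π(2lᵢ+1) = 3×11×9 = 297
triangle coeff Δ(1,5,4) = 1/495
Σ_t [1,1]: t=1:−1/576 = -1/576
(3j)²=5/99 [(1 5 4; 0 0 0)], sign=-1
Σ_t [1,1]: t=1:−1/1440 = -1/1440
(3j)²=7/165 [(1 5 4; 0 -2 2)], sign=-1
⇒ 4πI² = 7/11
I = (+1)√(7/11/(4π)) = 0.22503380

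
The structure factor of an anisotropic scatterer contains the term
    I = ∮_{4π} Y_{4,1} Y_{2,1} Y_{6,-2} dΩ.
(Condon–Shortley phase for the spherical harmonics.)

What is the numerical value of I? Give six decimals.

0.238034

Rules hold: Σm=0, L=12 even, 2≤6≤6.
N = 9·5·13 = 585
Δ = 0!·8!·4!/13! = 1/6435
Racah Σ t=0..0: t=0:+1/2304 = 1/2304
⇒ 3j(4 2 6; 0 0 0)² = 5/143, sgn +1
Racah Σ t=0..0: t=0:+1/4320 = 1/4320
⇒ 3j(4 2 6; 1 1 -2)² = 224/6435, sgn +1
4πI² = N·(3j₀)²·(3jₘ)² = 1120/1573
I = +1·√(0.712015/4π) = 0.23803440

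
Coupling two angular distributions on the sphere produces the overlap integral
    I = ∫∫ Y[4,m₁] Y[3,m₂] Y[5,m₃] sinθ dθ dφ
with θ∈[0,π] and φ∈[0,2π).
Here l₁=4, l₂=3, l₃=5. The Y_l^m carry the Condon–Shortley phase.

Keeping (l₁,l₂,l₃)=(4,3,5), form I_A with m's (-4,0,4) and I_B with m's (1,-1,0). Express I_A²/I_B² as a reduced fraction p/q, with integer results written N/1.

Same 4,3,5: normalisation and zero-m 3j drop out of the ratio.
A: Δ: 2! 6! 4! / 13! → 1/180180; sum: t=2:+1/8640 = 1/8640; 3j²(4 3 5; -4 0 4) = Δ·Π!·Σ² = 28/715  (sign -1)
B: Δ: 2! 6! 4! / 13! → 1/180180; sum: t=0:+1/288 t=1:−1/288 t=2:+1/5760 = 1/5760; 3j²(4 3 5; 1 -1 0) = Δ·Π!·Σ² = 1/12012  (sign -1)
I_A²/I_B² = (28/715)/(1/12012) = 2352/5

2352/5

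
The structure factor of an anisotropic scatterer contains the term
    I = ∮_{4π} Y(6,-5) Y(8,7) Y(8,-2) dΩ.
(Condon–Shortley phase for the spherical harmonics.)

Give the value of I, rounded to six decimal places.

-0.123243

Checks pass: Σm=0; 22 even; l₃=8∈[2,14].
(2·6+1)(2·8+1)(2·8+1) = 3757
Δ: 6! 6! 10! / 23! → 1/13742520792
sum: t=0:+1/41803776000 t=1:−1/435456000 t=2:+1/39813120 t=3:−1/18662400 t=4:+1/39813120 t=5:−1/435456000 t=6:+1/41803776000 = -11/1393459200
3j²(6 8 8; 0 0 0) = Δ·Π!·Σ² = 600/96577  (sign -1)
sum: t=5:−1/313528320000 t=6:+1/31352832000 = 1/34836480000
3j²(6 8 8; -5 7 -2) = Δ·Π!·Σ² = 243/29716  (sign +1)
combine: 4πI² = 3757·600/96577·243/29716 = 36450/190969
take √, sign -1: I = -0.12324304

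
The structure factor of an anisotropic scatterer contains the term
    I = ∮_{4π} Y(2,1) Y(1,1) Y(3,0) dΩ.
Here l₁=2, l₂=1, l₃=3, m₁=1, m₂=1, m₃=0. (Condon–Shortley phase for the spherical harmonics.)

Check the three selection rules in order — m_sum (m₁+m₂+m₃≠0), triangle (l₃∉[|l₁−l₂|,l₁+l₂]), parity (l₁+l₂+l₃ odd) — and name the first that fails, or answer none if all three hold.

m_sum

Σmᵢ = 2  ✗
l₃∈[|l₁−l₂|,l₁+l₂]=[1,3], have l₃=3
Σlᵢ = 6 ⇒ even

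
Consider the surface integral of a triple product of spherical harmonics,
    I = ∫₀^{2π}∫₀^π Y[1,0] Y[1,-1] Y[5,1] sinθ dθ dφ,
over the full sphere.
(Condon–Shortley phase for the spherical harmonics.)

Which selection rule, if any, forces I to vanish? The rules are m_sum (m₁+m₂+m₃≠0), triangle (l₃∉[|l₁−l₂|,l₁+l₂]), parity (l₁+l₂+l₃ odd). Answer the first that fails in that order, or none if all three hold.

azimuthal sum: 0 − 1 + 1 = 0  ✓
0 ≤ 5 ≤ 2 (triangle on l)  ✗
L = 1 + 1 + 5 = 7 (odd)

triangle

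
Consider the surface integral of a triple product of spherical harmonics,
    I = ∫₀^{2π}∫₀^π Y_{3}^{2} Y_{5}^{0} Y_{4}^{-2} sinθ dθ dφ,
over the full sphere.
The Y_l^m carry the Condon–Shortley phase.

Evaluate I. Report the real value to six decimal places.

Rules hold: Σm=0, L=12 even, 2≤4≤8.
N = 7·11·9 = 693
Δ = 4!·2!·6!/13! = 1/180180
Racah Σ t=1..3: t=1:−1/576 t=2:+1/144 t=3:−1/576 = 1/288
⇒ 3j(3 5 4; 0 0 0)² = 20/1001, sgn +1
Racah Σ t=0..1: t=0:+1/2880 t=1:−1/576 = -1/720
⇒ 3j(3 5 4; 2 0 -2)² = 80/3003, sgn -1
4πI² = N·(3j₀)²·(3jₘ)² = 4800/13013
I = -1·√(0.368862/4π) = -0.17132746

-0.171327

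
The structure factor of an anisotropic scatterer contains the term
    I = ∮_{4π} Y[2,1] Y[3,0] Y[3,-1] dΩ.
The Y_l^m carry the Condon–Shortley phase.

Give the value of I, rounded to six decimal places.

m-sum 0 ✓  L=8 even ✓  1≤3≤5 ✓
Π(2lᵢ+1) = 5×7×7 = 245
triangle coeff Δ(2,3,3) = 1/3780
Σ_t [0,2]: t=0:+1/24 t=1:−1/4 t=2:+1/24 = -1/6
(3j)²=4/105 [(2 3 3; 0 0 0)], sign=+1
Σ_t [0,1]: t=0:+1/12 t=1:−1/8 = -1/24
(3j)²=1/210 [(2 3 3; 1 0 -1)], sign=-1
⇒ 4πI² = 2/45
I = (-1)√(2/45/(4π)) = -0.05947080

-0.059471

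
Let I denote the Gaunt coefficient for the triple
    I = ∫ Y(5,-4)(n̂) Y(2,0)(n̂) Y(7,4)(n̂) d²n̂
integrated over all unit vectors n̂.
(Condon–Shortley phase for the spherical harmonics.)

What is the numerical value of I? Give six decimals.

0.145565

Rules hold: Σm=0, L=14 even, 3≤7≤7.
N = 11·5·15 = 825
Δ = 0!·10!·4!/15! = 1/15015
Racah Σ t=0..0: t=0:+1/57600 = 1/57600
⇒ 3j(5 2 7; 0 0 0)² = 21/715, sgn -1
Racah Σ t=0..0: t=0:+1/1451520 = 1/1451520
⇒ 3j(5 2 7; -4 0 4)² = 1/91, sgn -1
4πI² = N·(3j₀)²·(3jₘ)² = 45/169
I = +1·√(0.266272/4π) = 0.14556534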